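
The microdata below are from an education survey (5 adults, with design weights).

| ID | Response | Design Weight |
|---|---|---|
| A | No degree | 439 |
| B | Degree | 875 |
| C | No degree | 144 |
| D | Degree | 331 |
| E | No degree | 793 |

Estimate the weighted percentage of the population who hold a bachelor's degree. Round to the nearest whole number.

47

Sum of weights for 'Degree' = 875 + 331 = 1206
Total weight = 439 + 875 + 144 + 331 + 793 = 2582
Weighted proportion = 1206 / 2582 = 0.46707978 → 46.707978%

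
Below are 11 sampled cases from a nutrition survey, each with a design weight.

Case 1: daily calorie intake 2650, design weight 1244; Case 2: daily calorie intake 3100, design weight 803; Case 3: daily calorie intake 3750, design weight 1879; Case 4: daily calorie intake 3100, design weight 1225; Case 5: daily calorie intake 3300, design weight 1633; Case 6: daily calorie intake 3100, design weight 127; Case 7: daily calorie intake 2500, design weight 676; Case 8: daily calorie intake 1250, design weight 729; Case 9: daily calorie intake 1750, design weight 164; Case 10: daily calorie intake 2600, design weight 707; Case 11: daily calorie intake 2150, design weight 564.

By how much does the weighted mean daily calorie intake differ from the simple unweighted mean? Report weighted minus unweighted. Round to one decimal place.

248.4

Unweighted sum = 2650 + 3100 + 3750 + 3100 + 3300 + 3100 + 2500 + 1250 + 1750 + 2600 + 2150 = 29250
Unweighted mean = 29250 / 11 = 2659.0909
Weighted sum = 2650×1244 + 3100×803 + 3750×1879 + 3100×1225 + 3300×1633 + 3100×127 + 2500×676 + 1250×729 + 1750×164 + 2600×707 + 2150×564
  = 3296600 + 2489300 + 7046250 + 3797500 + 5388900 + 393700 + 1690000 + 911250 + 287000 + 1838200 + 1212600 = 28351300
Sum of weights = 1244 + 803 + 1879 + 1225 + 1633 + 127 + 676 + 729 + 164 + 707 + 564 = 9751
Weighted mean = 28351300 / 9751 = 2907.5274
Difference (weighted minus unweighted) = 248.43652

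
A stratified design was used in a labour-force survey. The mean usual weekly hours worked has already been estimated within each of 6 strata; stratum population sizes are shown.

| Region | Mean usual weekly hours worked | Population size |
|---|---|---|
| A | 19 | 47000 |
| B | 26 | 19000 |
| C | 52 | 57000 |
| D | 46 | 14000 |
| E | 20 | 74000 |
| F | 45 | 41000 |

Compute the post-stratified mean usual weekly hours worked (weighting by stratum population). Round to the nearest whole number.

33

Σ Nₕ·x̄ₕ = 8320000
Σ Nₕ = 47000 + 19000 + 57000 + 14000 + 74000 + 41000 = 252000
Overall mean = 8320000 / 252000 = 33.015873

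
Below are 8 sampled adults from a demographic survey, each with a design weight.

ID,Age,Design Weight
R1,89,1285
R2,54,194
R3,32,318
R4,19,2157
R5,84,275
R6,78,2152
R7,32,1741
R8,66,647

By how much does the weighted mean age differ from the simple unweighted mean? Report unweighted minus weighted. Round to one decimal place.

3.7

Unweighted sum = 89 + 54 + 32 + 19 + 84 + 78 + 32 + 66 = 454
Unweighted mean = 454 / 8 = 56.75
Weighted sum = 89×1285 + 54×194 + 32×318 + 19×2157 + 84×275 + 78×2152 + 32×1741 + 66×647
  = 465370
Sum of weights = 1285 + 194 + 318 + 2157 + 275 + 2152 + 1741 + 647 = 8769
Weighted mean = 465370 / 8769 = 53.069905
Difference (unweighted minus weighted) = 3.6800947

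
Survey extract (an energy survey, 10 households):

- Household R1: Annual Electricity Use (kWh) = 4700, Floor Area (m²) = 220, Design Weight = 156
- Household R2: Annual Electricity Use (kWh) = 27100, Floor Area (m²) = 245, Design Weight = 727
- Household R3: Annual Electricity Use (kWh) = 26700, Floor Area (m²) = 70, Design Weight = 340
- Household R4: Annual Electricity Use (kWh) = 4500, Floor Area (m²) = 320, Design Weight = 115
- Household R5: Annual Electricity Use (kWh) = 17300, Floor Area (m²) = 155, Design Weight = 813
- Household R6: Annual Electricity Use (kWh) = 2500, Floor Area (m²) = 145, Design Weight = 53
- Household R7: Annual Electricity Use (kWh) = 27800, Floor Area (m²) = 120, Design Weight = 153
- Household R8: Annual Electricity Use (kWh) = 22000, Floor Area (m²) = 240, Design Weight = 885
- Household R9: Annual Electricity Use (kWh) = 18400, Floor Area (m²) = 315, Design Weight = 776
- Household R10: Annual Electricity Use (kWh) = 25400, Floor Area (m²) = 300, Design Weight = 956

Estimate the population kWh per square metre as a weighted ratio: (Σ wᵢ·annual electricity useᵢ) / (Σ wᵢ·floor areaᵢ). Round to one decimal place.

Σ wᵢ·y = 4700×156 + 27100×727 + 26700×340 + 4500×115 + 17300×813 + 2500×53 + 27800×153 + 22000×885 + 18400×776 + 25400×956
  = 106512000
Σ wᵢ·x = 220×156 + 245×727 + 70×340 + 320×115 + 155×813 + 145×53 + 120×153 + 240×885 + 315×776 + 300×956
  = 34320 + 178115 + 23800 + 36800 + 126015 + 7685 + 18360 + 212400 + 244440 + 286800 = 1168735
Ratio = 106512000 / 1168735 = 91.134432

91.1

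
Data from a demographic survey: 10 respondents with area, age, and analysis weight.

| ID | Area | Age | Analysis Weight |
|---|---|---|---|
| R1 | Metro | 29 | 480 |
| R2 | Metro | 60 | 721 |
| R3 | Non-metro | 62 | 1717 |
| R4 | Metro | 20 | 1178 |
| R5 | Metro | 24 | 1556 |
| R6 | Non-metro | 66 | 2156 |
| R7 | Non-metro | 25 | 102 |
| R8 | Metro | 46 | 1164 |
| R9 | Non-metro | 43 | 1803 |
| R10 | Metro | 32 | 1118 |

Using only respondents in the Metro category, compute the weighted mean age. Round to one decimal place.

Metro rows: R1, R2, R4, R5, R8, R10
Weighted sum = 207404
Sum of weights = 480 + 721 + 1178 + 1556 + 1164 + 1118 = 6217
Weighted mean = 207404 / 6217 = 33.360785

33.4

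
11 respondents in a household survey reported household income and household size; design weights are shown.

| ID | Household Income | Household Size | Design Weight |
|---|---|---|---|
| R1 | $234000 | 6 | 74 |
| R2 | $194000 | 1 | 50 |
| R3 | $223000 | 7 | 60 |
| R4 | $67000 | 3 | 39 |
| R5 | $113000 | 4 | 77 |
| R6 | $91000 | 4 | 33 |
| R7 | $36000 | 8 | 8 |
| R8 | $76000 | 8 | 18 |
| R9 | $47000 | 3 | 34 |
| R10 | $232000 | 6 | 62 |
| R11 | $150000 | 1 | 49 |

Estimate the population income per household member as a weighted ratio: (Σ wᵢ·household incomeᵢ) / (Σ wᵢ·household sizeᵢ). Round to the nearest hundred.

Σ wᵢ·y = 234000×74 + 194000×50 + 223000×60 + 67000×39 + 113000×77 + 91000×33 + 36000×8 + 76000×18 + 47000×34 + 232000×62 + 150000×49
  = 79701000
Σ wᵢ·x = 6×74 + 1×50 + 7×60 + 3×39 + 4×77 + 4×33 + 8×8 + 8×18 + 3×34 + 6×62 + 1×49
  = 2202
Ratio = 79701000 / 2202 = 36194.823

36200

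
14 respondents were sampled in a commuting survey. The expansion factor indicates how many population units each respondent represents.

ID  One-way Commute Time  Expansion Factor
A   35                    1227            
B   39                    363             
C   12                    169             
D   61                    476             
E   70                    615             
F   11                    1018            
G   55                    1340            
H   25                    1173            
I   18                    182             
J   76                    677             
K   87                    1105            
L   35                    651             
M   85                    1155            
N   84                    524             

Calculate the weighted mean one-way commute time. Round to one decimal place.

Weighted sum = 561278
Sum of weights = 10675
Weighted mean = 561278 / 10675 = 52.578735

52.6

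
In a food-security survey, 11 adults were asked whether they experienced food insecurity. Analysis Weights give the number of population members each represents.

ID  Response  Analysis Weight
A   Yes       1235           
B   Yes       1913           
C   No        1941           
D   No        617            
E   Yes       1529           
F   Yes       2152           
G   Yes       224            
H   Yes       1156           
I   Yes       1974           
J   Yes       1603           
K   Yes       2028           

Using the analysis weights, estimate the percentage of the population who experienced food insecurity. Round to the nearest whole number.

84

Sum of weights for 'Yes' = 1235 + 1913 + 1529 + 2152 + 224 + 1156 + 1974 + 1603 + 2028 = 13814
Total weight = 16372
Weighted proportion = 13814 / 16372 = 0.84375763 → 84.375763%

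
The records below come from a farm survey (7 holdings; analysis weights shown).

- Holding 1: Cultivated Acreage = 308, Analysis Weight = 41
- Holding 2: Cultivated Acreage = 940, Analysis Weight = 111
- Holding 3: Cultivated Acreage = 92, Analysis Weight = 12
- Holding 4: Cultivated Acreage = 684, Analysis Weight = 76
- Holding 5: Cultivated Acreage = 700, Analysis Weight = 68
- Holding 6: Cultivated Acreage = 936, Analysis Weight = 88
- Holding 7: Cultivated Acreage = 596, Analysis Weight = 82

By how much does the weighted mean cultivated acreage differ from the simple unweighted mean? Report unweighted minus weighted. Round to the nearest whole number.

-122

Unweighted sum = 308 + 940 + 92 + 684 + 700 + 936 + 596 = 4256
Unweighted mean = 4256 / 7 = 608
Weighted sum = 308×41 + 940×111 + 92×12 + 684×76 + 700×68 + 936×88 + 596×82
  = 348896
Sum of weights = 478
Weighted mean = 348896 / 478 = 729.90795
Difference (unweighted minus weighted) = -121.90795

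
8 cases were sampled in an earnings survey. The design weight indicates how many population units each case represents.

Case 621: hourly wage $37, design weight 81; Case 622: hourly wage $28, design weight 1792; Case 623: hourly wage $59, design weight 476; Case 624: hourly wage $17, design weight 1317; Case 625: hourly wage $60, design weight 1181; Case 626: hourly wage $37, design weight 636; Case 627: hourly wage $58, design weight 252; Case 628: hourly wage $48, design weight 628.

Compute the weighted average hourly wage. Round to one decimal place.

Weighted sum = 37×81 + 28×1792 + 59×476 + 17×1317 + 60×1181 + 37×636 + 58×252 + 48×628
  = 2997 + 50176 + 28084 + 22389 + 70860 + 23532 + 14616 + 30144 = 242798
Sum of weights = 81 + 1792 + 476 + 1317 + 1181 + 636 + 252 + 628 = 6363
Weighted mean = 242798 / 6363 = 38.157787

38.2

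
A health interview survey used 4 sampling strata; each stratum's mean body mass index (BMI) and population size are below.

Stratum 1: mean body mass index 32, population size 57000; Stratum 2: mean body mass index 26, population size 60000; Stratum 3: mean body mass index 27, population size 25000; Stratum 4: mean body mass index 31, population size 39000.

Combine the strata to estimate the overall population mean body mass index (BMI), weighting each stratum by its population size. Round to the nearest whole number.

29

Σ Nₕ·x̄ₕ = 32×57000 + 26×60000 + 27×25000 + 31×39000
  = 1824000 + 1560000 + 675000 + 1209000 = 5268000
Σ Nₕ = 57000 + 60000 + 25000 + 39000 = 181000
Overall mean = 5268000 / 181000 = 29.104972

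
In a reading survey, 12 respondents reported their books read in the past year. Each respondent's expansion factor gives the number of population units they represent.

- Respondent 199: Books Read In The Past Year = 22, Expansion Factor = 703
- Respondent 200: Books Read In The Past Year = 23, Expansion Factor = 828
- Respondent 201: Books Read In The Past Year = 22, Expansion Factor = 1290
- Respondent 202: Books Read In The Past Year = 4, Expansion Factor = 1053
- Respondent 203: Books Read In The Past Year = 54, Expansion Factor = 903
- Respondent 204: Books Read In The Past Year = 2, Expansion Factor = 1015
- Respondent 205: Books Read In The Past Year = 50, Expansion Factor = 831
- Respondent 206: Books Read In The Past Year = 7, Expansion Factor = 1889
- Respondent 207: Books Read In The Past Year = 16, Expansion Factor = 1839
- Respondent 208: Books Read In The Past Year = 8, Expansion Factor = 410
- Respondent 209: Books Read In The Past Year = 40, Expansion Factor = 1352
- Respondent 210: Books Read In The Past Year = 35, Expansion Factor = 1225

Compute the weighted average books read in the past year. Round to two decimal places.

Weighted sum = 22×703 + 23×828 + 22×1290 + 4×1053 + 54×903 + 2×1015 + 50×831 + 7×1889 + 16×1839 + 8×410 + 40×1352 + 35×1225
  = 302326
Sum of weights = 703 + 828 + 1290 + 1053 + 903 + 1015 + 831 + 1889 + 1839 + 410 + 1352 + 1225 = 13338
Weighted mean = 302326 / 13338 = 22.666517

22.67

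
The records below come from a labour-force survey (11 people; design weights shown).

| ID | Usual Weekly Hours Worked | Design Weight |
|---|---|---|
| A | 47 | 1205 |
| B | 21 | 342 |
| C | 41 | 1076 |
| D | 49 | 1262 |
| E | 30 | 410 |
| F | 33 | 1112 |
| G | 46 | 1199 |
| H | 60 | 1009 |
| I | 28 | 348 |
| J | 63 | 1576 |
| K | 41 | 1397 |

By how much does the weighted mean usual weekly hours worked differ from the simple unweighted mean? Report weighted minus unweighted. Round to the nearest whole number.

4

Unweighted sum = 47 + 21 + 41 + 49 + 30 + 33 + 46 + 60 + 28 + 63 + 41 = 459
Unweighted mean = 459 / 11 = 41.727273
Weighted sum = 500770
Sum of weights = 1205 + 342 + 1076 + 1262 + 410 + 1112 + 1199 + 1009 + 348 + 1576 + 1397 = 10936
Weighted mean = 500770 / 10936 = 45.790966
Difference (weighted minus unweighted) = 4.0636929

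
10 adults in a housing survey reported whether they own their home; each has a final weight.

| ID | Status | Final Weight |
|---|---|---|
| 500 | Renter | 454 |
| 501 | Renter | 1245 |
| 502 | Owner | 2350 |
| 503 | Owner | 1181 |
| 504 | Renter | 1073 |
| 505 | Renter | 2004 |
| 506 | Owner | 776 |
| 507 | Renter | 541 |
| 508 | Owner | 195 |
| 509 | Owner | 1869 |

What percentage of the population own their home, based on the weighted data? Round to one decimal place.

Sum of weights for 'Owner' = 2350 + 1181 + 776 + 195 + 1869 = 6371
Total weight = 454 + 1245 + 2350 + 1181 + 1073 + 2004 + 776 + 541 + 195 + 1869 = 11688
Weighted proportion = 6371 / 11688 = 0.54508898 → 54.508898%

54.5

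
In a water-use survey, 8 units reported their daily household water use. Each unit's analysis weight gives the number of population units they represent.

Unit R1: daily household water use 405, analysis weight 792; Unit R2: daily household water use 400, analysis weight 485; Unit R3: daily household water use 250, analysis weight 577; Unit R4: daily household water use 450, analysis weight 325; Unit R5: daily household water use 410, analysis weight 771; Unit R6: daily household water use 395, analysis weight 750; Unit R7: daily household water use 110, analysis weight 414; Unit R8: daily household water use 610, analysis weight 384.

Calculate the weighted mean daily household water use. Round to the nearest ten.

Weighted sum = 1697400
Sum of weights = 792 + 485 + 577 + 325 + 771 + 750 + 414 + 384 = 4498
Weighted mean = 1697400 / 4498 = 377.36772

380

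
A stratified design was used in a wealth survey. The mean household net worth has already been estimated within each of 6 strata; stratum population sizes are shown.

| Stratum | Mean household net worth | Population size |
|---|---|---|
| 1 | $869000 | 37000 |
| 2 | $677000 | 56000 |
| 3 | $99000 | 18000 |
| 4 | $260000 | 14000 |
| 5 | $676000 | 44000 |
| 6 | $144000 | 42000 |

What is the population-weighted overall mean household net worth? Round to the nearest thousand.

Σ Nₕ·x̄ₕ = 869000×37000 + 677000×56000 + 99000×18000 + 260000×14000 + 676000×44000 + 144000×42000
  = 111279000000
Σ Nₕ = 37000 + 56000 + 18000 + 14000 + 44000 + 42000 = 211000
Overall mean = 111279000000 / 211000 = 527388.63

527000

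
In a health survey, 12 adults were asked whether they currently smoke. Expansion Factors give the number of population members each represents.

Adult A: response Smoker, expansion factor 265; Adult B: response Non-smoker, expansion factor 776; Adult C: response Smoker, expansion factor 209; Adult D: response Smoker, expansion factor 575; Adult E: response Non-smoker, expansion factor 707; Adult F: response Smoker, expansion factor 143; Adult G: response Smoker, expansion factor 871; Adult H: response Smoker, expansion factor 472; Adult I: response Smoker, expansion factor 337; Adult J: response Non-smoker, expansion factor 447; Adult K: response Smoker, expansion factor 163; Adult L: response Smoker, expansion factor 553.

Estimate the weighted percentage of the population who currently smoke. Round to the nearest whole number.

Sum of weights for 'Smoker' = 265 + 209 + 575 + 143 + 871 + 472 + 337 + 163 + 553 = 3588
Total weight = 265 + 776 + 209 + 575 + 707 + 143 + 871 + 472 + 337 + 447 + 163 + 553 = 5518
Weighted proportion = 3588 / 5518 = 0.65023559 → 65.023559%

65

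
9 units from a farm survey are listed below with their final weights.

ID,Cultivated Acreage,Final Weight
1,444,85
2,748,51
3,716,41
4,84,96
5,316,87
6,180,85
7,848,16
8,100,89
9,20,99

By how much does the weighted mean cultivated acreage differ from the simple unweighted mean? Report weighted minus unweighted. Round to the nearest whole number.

-106

Unweighted sum = 444 + 748 + 716 + 84 + 316 + 180 + 848 + 100 + 20 = 3456
Unweighted mean = 3456 / 9 = 384
Weighted sum = 180548
Sum of weights = 85 + 51 + 41 + 96 + 87 + 85 + 16 + 89 + 99 = 649
Weighted mean = 180548 / 649 = 278.19414
Difference (weighted minus unweighted) = -105.80586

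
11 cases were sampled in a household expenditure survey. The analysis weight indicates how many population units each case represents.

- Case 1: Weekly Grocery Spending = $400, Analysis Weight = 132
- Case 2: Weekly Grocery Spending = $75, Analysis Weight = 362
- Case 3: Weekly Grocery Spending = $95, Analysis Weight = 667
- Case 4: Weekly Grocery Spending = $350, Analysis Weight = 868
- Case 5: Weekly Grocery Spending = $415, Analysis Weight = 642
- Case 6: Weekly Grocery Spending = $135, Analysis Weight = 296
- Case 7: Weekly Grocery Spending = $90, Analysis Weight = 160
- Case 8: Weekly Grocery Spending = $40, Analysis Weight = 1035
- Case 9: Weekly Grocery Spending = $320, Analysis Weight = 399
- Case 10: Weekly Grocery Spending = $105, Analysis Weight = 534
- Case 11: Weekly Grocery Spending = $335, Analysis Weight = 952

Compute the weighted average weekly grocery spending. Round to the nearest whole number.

217

Weighted sum = 400×132 + 75×362 + 95×667 + 350×868 + 415×642 + 135×296 + 90×160 + 40×1035 + 320×399 + 105×534 + 335×952
  = 52800 + 27150 + 63365 + 303800 + 266430 + 39960 + 14400 + 41400 + 127680 + 56070 + 318920 = 1311975
Sum of weights = 132 + 362 + 667 + 868 + 642 + 296 + 160 + 1035 + 399 + 534 + 952 = 6047
Weighted mean = 1311975 / 6047 = 216.96296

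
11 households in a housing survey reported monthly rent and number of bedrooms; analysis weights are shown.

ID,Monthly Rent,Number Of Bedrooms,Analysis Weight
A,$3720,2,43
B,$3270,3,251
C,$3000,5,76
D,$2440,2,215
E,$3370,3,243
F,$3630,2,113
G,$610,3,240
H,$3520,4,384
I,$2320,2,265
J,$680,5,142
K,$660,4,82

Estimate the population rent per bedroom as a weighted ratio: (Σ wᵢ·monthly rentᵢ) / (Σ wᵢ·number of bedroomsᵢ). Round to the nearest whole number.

Σ wᵢ·y = 3720×43 + 3270×251 + 3000×76 + 2440×215 + 3370×243 + 3630×113 + 610×240 + 3520×384 + 2320×265 + 680×142 + 660×82
  = 159960 + 820770 + 228000 + 524600 + 818910 + 410190 + 146400 + 1351680 + 614800 + 96560 + 54120 = 5225990
Σ wᵢ·x = 2×43 + 3×251 + 5×76 + 2×215 + 3×243 + 2×113 + 3×240 + 4×384 + 2×265 + 5×142 + 4×82
  = 86 + 753 + 380 + 430 + 729 + 226 + 720 + 1536 + 530 + 710 + 328 = 6428
Ratio = 5225990 / 6428 = 813.00404

813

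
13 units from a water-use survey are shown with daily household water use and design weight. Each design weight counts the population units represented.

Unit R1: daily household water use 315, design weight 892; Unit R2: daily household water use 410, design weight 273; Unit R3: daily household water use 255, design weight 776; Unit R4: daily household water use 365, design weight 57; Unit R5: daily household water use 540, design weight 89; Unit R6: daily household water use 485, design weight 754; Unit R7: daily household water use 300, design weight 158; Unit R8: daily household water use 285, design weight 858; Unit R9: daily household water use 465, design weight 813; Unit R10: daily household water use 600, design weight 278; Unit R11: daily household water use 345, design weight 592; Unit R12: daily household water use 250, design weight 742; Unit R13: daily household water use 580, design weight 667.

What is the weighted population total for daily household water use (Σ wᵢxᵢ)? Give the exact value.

2638720

Weighted total = 2638720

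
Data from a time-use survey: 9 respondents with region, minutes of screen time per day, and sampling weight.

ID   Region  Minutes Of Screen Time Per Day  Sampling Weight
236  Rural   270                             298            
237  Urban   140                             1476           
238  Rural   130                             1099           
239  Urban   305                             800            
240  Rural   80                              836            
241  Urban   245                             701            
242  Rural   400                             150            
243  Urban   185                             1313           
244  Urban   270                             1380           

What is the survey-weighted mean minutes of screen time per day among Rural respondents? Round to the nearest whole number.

Rural rows: 236, 238, 240, 242
Weighted sum = 270×298 + 130×1099 + 80×836 + 400×150
  = 350210
Sum of weights = 298 + 1099 + 836 + 150 = 2383
Weighted mean = 350210 / 2383 = 146.96181

147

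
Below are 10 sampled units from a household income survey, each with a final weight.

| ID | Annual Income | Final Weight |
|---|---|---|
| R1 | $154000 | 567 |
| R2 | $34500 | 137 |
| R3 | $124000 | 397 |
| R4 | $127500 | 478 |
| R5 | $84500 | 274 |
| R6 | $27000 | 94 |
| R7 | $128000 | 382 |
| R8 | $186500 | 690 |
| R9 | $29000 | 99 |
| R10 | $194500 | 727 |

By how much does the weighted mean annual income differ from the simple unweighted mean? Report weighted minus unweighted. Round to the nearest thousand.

34000

Unweighted sum = 154000 + 34500 + 124000 + 127500 + 84500 + 27000 + 128000 + 186500 + 29000 + 194500 = 1089500
Unweighted mean = 1089500 / 10 = 108950
Weighted sum = 154000×567 + 34500×137 + 124000×397 + 127500×478 + 84500×274 + 27000×94 + 128000×382 + 186500×690 + 29000×99 + 194500×727
  = 87318000 + 4726500 + 49228000 + 60945000 + 23153000 + 2538000 + 48896000 + 128685000 + 2871000 + 141401500 = 549762000
Sum of weights = 567 + 137 + 397 + 478 + 274 + 94 + 382 + 690 + 99 + 727 = 3845
Weighted mean = 549762000 / 3845 = 142981.01
Difference (weighted minus unweighted) = 34031.014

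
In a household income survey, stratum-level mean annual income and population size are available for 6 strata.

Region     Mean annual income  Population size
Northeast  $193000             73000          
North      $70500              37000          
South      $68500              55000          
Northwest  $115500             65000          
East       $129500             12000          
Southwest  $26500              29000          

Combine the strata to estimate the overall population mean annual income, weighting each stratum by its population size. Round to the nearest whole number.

Σ Nₕ·x̄ₕ = 193000×73000 + 70500×37000 + 68500×55000 + 115500×65000 + 129500×12000 + 26500×29000
  = 14089000000 + 2608500000 + 3767500000 + 7507500000 + 1554000000 + 768500000 = 30295000000
Σ Nₕ = 73000 + 37000 + 55000 + 65000 + 12000 + 29000 = 271000
Overall mean = 30295000000 / 271000 = 111789.67

111790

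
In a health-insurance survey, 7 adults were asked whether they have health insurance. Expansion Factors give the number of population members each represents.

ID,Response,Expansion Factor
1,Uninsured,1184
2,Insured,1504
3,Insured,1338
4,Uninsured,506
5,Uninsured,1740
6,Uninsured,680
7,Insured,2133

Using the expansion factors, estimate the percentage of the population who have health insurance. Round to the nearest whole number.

55

Sum of weights for 'Insured' = 1504 + 1338 + 2133 = 4975
Total weight = 1184 + 1504 + 1338 + 506 + 1740 + 680 + 2133 = 9085
Weighted proportion = 4975 / 9085 = 0.54760594 → 54.760594%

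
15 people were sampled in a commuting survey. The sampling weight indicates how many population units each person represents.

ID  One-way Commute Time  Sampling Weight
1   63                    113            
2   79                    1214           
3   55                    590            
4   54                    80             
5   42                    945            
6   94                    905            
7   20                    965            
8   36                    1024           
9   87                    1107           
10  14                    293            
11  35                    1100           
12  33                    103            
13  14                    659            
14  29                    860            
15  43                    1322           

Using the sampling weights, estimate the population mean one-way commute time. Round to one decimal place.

49.1

Weighted sum = 554041
Sum of weights = 11280
Weighted mean = 554041 / 11280 = 49.11711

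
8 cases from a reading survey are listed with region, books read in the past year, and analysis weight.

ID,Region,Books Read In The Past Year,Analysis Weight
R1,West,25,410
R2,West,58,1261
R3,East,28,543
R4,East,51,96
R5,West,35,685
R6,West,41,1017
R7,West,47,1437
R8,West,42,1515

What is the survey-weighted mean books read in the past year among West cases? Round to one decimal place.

West rows: R1, R2, R5, R6, R7, R8
Weighted sum = 25×410 + 58×1261 + 35×685 + 41×1017 + 47×1437 + 42×1515
  = 10250 + 73138 + 23975 + 41697 + 67539 + 63630 = 280229
Sum of weights = 6325
Weighted mean = 280229 / 6325 = 44.30498

44.3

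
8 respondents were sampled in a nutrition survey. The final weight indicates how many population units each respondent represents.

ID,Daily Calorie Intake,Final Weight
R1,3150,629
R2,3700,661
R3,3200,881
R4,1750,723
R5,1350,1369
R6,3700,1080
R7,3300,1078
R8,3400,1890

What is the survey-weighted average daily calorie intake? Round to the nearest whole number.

Weighted sum = 3150×629 + 3700×661 + 3200×881 + 1750×723 + 1350×1369 + 3700×1080 + 3300×1078 + 3400×1890
  = 1981350 + 2445700 + 2819200 + 1265250 + 1848150 + 3996000 + 3557400 + 6426000 = 24339050
Sum of weights = 629 + 661 + 881 + 723 + 1369 + 1080 + 1078 + 1890 = 8311
Weighted mean = 24339050 / 8311 = 2928.5345

2929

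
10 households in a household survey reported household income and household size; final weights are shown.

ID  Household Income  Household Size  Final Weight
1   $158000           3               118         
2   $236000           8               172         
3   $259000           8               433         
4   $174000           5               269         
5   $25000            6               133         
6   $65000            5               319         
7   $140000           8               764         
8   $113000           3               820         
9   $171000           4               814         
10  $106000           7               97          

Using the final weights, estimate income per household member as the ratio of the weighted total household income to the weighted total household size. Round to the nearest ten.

27580

Σ wᵢ·y = 158000×118 + 236000×172 + 259000×433 + 174000×269 + 25000×133 + 65000×319 + 140000×764 + 113000×820 + 171000×814 + 106000×97
  = 18644000 + 40592000 + 112147000 + 46806000 + 3325000 + 20735000 + 106960000 + 92660000 + 139194000 + 10282000 = 591345000
Σ wᵢ·x = 3×118 + 8×172 + 8×433 + 5×269 + 6×133 + 5×319 + 8×764 + 3×820 + 4×814 + 7×97
  = 21439
Ratio = 591345000 / 21439 = 27582.676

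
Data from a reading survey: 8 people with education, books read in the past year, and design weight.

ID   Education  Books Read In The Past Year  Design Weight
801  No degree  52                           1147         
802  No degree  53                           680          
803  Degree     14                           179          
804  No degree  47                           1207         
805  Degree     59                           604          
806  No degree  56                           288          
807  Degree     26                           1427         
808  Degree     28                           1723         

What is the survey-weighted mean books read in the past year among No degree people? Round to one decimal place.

No degree rows: 801, 802, 804, 806
Weighted sum = 168541
Sum of weights = 1147 + 680 + 1207 + 288 = 3322
Weighted mean = 168541 / 3322 = 50.734798

50.7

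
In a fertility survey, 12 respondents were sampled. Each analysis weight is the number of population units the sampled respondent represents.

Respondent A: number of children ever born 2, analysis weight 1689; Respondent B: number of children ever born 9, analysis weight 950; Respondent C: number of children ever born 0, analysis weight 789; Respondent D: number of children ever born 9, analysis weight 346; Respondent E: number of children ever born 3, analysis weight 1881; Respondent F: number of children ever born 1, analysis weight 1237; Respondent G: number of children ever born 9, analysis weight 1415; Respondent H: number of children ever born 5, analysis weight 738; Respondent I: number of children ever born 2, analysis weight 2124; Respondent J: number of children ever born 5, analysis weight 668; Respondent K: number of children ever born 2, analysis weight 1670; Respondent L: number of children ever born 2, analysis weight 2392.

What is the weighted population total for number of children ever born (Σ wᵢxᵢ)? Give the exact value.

54059

Weighted total = 2×1689 + 9×950 + 0×789 + 9×346 + 3×1881 + 1×1237 + 9×1415 + 5×738 + 2×2124 + 5×668 + 2×1670 + 2×2392
  = 3378 + 8550 + 0 + 3114 + 5643 + 1237 + 12735 + 3690 + 4248 + 3340 + 3340 + 4784 = 54059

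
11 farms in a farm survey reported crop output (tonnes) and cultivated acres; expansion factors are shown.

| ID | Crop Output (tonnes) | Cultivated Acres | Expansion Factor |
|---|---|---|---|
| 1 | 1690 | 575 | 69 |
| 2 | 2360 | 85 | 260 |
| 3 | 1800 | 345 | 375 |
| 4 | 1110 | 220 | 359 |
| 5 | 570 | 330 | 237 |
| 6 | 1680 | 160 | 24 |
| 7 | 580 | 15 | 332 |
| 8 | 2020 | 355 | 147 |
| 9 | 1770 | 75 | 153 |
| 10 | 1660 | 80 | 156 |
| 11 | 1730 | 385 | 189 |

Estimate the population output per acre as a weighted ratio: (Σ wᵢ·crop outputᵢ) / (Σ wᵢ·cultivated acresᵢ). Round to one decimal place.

6.6

Σ wᵢ·y = 1690×69 + 2360×260 + 1800×375 + 1110×359 + 570×237 + 1680×24 + 580×332 + 2020×147 + 1770×153 + 1660×156 + 1730×189
  = 3325350
Σ wᵢ·x = 575×69 + 85×260 + 345×375 + 220×359 + 330×237 + 160×24 + 15×332 + 355×147 + 75×153 + 80×156 + 385×189
  = 39675 + 22100 + 129375 + 78980 + 78210 + 3840 + 4980 + 52185 + 11475 + 12480 + 72765 = 506065
Ratio = 3325350 / 506065 = 6.5709938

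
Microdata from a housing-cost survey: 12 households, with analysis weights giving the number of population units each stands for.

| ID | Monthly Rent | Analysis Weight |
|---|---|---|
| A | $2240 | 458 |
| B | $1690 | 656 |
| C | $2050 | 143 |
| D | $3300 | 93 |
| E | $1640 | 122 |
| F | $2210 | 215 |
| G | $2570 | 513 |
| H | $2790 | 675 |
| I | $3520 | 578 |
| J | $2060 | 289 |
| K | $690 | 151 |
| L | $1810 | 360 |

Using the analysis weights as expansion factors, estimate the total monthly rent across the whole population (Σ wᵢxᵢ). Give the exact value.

Weighted total = 9997190

9997190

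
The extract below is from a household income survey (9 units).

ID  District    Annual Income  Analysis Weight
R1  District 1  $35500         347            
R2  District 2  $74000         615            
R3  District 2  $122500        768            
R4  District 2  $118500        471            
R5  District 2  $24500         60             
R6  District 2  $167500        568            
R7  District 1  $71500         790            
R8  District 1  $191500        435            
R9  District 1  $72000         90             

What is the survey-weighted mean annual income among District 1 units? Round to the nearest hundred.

95400

District 1 rows: R1, R7, R8, R9
Weighted sum = 35500×347 + 71500×790 + 191500×435 + 72000×90
  = 12318500 + 56485000 + 83302500 + 6480000 = 158586000
Sum of weights = 1662
Weighted mean = 158586000 / 1662 = 95418.773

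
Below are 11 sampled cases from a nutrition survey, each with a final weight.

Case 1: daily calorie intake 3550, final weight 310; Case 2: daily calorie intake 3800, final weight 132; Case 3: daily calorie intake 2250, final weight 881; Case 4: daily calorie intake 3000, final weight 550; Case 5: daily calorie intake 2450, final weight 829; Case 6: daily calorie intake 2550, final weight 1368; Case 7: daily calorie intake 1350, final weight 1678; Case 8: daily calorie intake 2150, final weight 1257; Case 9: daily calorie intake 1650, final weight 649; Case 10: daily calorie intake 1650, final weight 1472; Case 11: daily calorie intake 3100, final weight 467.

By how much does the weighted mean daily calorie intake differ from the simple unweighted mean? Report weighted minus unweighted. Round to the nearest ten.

-350

Unweighted sum = 3550 + 3800 + 2250 + 3000 + 2450 + 2550 + 1350 + 2150 + 1650 + 1650 + 3100 = 27500
Unweighted mean = 27500 / 11 = 2500
Weighted sum = 3550×310 + 3800×132 + 2250×881 + 3000×550 + 2450×829 + 2550×1368 + 1350×1678 + 2150×1257 + 1650×649 + 1650×1472 + 3100×467
  = 20669000
Sum of weights = 310 + 132 + 881 + 550 + 829 + 1368 + 1678 + 1257 + 649 + 1472 + 467 = 9593
Weighted mean = 20669000 / 9593 = 2154.5919
Difference (weighted minus unweighted) = -345.40811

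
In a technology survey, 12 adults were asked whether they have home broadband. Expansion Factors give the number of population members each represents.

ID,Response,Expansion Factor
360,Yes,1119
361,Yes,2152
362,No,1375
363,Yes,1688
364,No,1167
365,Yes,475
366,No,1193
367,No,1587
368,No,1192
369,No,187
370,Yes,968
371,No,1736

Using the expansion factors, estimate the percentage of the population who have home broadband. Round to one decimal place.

Sum of weights for 'Yes' = 1119 + 2152 + 1688 + 475 + 968 = 6402
Total weight = 1119 + 2152 + 1375 + 1688 + 1167 + 475 + 1193 + 1587 + 1192 + 187 + 968 + 1736 = 14839
Weighted proportion = 6402 / 14839 = 0.43143069 → 43.143069%

43.1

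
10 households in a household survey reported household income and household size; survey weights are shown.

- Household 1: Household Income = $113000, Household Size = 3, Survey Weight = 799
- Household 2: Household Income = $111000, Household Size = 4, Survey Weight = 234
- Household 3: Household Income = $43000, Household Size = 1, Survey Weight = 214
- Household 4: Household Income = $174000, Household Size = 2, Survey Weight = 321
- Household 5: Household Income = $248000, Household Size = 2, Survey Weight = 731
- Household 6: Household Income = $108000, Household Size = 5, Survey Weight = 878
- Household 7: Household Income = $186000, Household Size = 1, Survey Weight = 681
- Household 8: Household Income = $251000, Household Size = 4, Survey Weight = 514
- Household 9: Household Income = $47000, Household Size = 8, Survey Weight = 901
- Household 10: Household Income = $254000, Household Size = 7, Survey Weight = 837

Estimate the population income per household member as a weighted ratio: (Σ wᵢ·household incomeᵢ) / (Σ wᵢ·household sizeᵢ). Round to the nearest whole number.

Σ wᵢ·y = 113000×799 + 111000×234 + 43000×214 + 174000×321 + 248000×731 + 108000×878 + 186000×681 + 251000×514 + 47000×901 + 254000×837
  = 90287000 + 25974000 + 9202000 + 55854000 + 181288000 + 94824000 + 126666000 + 129014000 + 42347000 + 212598000 = 968054000
Σ wᵢ·x = 3×799 + 4×234 + 1×214 + 2×321 + 2×731 + 5×878 + 1×681 + 4×514 + 8×901 + 7×837
  = 25845
Ratio = 968054000 / 25845 = 37456.142

37456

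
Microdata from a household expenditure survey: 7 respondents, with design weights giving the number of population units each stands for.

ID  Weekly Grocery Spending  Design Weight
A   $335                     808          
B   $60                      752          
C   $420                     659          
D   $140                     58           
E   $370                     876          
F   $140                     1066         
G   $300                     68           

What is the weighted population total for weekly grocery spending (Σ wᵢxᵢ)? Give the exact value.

1094460

Weighted total = 335×808 + 60×752 + 420×659 + 140×58 + 370×876 + 140×1066 + 300×68
  = 1094460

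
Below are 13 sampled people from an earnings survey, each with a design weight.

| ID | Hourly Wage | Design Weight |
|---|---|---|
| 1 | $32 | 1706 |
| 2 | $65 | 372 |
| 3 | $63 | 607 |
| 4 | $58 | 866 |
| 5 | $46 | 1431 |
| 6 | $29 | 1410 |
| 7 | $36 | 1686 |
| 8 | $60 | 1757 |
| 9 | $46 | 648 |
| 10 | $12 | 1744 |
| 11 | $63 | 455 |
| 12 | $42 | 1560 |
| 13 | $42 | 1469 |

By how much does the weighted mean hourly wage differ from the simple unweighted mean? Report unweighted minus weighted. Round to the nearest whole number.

5

Unweighted sum = 594
Unweighted mean = 594 / 13 = 45.692308
Weighted sum = 646692
Sum of weights = 15711
Weighted mean = 646692 / 15711 = 41.161734
Difference (unweighted minus weighted) = 4.5305739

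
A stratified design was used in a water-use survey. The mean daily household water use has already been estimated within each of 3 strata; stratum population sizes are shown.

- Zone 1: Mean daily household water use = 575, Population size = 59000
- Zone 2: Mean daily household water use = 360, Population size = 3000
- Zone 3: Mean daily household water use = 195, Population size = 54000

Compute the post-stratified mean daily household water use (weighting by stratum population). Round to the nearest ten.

Σ Nₕ·x̄ₕ = 575×59000 + 360×3000 + 195×54000
  = 33925000 + 1080000 + 10530000 = 45535000
Σ Nₕ = 59000 + 3000 + 54000 = 116000
Overall mean = 45535000 / 116000 = 392.5431

390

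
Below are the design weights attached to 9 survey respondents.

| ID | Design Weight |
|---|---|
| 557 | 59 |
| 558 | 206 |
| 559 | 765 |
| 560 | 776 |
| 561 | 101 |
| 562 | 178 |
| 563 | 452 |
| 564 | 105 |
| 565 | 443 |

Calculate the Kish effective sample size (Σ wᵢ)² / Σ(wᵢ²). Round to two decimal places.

5.64

Σ wᵢ = 3085
Σ wᵢ² = 3481 + 42436 + 585225 + 602176 + 10201 + 31684 + 204304 + 11025 + 196249 = 1686781
n_eff = 3085² / 1686781 = 9517225 / 1686781 = 5.642241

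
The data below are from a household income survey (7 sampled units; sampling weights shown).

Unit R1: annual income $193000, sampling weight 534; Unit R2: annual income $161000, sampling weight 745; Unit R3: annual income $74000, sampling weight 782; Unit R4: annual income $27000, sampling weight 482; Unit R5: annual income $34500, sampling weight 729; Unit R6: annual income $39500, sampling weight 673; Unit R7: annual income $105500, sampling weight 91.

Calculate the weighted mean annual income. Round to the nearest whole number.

Weighted sum = 193000×534 + 161000×745 + 74000×782 + 27000×482 + 34500×729 + 39500×673 + 105500×91
  = 355223500
Sum of weights = 534 + 745 + 782 + 482 + 729 + 673 + 91 = 4036
Weighted mean = 355223500 / 4036 = 88013.751

88014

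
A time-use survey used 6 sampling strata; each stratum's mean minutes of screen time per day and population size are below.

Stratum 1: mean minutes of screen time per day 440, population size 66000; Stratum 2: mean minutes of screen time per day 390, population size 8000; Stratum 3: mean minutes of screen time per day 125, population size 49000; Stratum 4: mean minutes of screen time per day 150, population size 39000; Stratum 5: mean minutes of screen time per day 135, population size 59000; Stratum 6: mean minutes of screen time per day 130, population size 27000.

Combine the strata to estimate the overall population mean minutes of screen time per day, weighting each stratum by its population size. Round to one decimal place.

Σ Nₕ·x̄ₕ = 440×66000 + 390×8000 + 125×49000 + 150×39000 + 135×59000 + 130×27000
  = 29040000 + 3120000 + 6125000 + 5850000 + 7965000 + 3510000 = 55610000
Σ Nₕ = 66000 + 8000 + 49000 + 39000 + 59000 + 27000 = 248000
Overall mean = 55610000 / 248000 = 224.23387

224.2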